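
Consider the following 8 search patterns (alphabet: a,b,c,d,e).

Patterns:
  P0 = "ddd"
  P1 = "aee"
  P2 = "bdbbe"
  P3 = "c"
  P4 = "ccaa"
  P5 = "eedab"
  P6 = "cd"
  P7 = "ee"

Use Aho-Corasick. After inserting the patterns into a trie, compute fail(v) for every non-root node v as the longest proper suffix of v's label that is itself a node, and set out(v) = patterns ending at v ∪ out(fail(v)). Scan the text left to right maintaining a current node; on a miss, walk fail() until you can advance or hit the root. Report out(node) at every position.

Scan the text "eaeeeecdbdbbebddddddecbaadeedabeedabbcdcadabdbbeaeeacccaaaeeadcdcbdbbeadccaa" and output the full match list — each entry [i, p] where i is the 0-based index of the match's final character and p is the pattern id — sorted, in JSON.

Build automaton:
Trie (insert patterns):
  0='ε' goto a→4 b→7 c→12 d→1 e→16
  1='d' goto d→2
  2='dd' goto d→3
  3='ddd' goto ·  [P0 ends]
  4='a' goto e→5
  5='ae' goto e→6
  6='aee' goto ·  [P1 ends]
  7='b' goto d→8
  8='bd' goto b→9
  9='bdb' goto b→10
  10='bdbb' goto e→11
  11='bdbbe' goto ·  [P2 ends]
  12='c' goto c→13 d→21  [P3 ends]
  13='cc' goto a→14
  14='cca' goto a→15
  15='ccaa' goto ·  [P4 ends]
  16='e' goto e→17
  17='ee' goto d→18  [P7 ends]
  18='eed' goto a→19
  19='eeda' goto b→20
  20='eedab' goto ·  [P5 ends]
  21='cd' goto ·  [P6 ends]

Failure links (BFS by depth):
  fail(1) 'd': from fail(0)=0 chase 'd': 0 ⇒ 0;  out=∅∪out(0)=∅
  fail(4) 'a': from fail(0)=0 chase 'a': 0 ⇒ 0;  out=∅∪out(0)=∅
  fail(7) 'b': from fail(0)=0 chase 'b': 0 ⇒ 0;  out=∅∪out(0)=∅
  fail(12) 'c': from fail(0)=0 chase 'c': 0 ⇒ 0;  out={3}∪out(0)={3}
  fail(16) 'e': from fail(0)=0 chase 'e': 0 ⇒ 0;  out=∅∪out(0)=∅
  fail(2) 'dd': from fail(1)=0 chase 'd': 0 ⇒ 1;  out=∅∪out(1)=∅
  fail(5) 'ae': from fail(4)=0 chase 'e': 0 ⇒ 16;  out=∅∪out(16)=∅
  fail(8) 'bd': from fail(7)=0 chase 'd': 0 ⇒ 1;  out=∅∪out(1)=∅
  fail(13) 'cc': from fail(12)=0 chase 'c': 0 ⇒ 12;  out=∅∪out(12)={3}
  fail(17) 'ee': from fail(16)=0 chase 'e': 0 ⇒ 16;  out={7}∪out(16)={7}
  fail(21) 'cd': from fail(12)=0 chase 'd': 0 ⇒ 1;  out={6}∪out(1)={6}
  fail(3) 'ddd': from fail(2)=1 chase 'd': 1 ⇒ 2;  out={0}∪out(2)={0}
  fail(6) 'aee': from fail(5)=16 chase 'e': 16 ⇒ 17;  out={1}∪out(17)={1,7}
  fail(9) 'bdb': from fail(8)=1 chase 'b': 1→0 ⇒ 7;  out=∅∪out(7)=∅
  fail(14) 'cca': from fail(13)=12 chase 'a': 12→0 ⇒ 4;  out=∅∪out(4)=∅
  fail(18) 'eed': from fail(17)=16 chase 'd': 16→0 ⇒ 1;  out=∅∪out(1)=∅
  fail(10) 'bdbb': from fail(9)=7 chase 'b': 7→0 ⇒ 7;  out=∅∪out(7)=∅
  fail(15) 'ccaa': from fail(14)=4 chase 'a': 4→0 ⇒ 4;  out={4}∪out(4)={4}
  fail(19) 'eeda': from fail(18)=1 chase 'a': 1→0 ⇒ 4;  out=∅∪out(4)=∅
  fail(11) 'bdbbe': from fail(10)=7 chase 'e': 7→0 ⇒ 16;  out={2}∪out(16)={2}
  fail(20) 'eedab': from fail(19)=4 chase 'b': 4→0 ⇒ 7;  out={5}∪out(7)={5}

Run:
i=0 'e': node 0→16
i=1 'a': node 16→4 (via fail)
i=2 'e': node 4→5
i=3 'e': node 5→6  → match P1@[1:3],P7@[2:3]
i=4 'e': node 6→17 (via fail)  → match P7@[3:4]
i=5 'e': node 17→17 (via fail)  → match P7@[4:5]
i=6 'c': node 17→12 (via fail)  → match P3@[6:6]
i=7 'd': node 12→21  → match P6@[6:7]
i=8 'b': node 21→7 (via fail)
i=9 'd': node 7→8
i=10 'b': node 8→9
i=11 'b': node 9→10
i=12 'e': node 10→11  → match P2@[8:12]
i=13 'b': node 11→7 (via fail)
i=14 'd': node 7→8
i=15 'd': node 8→2 (via fail)
i=16 'd': node 2→3  → match P0@[14:16]
i=17 'd': node 3→3 (via fail)  → match P0@[15:17]
i=18 'd': node 3→3 (via fail)  → match P0@[16:18]
i=19 'd': node 3→3 (via fail)  → match P0@[17:19]
i=20 'e': node 3→16 (via fail)
i=21 'c': node 16→12 (via fail)  → match P3@[21:21]
i=22 'b': node 12→7 (via fail)
i=23 'a': node 7→4 (via fail)
i=24 'a': node 4→4 (via fail)
i=25 'd': node 4→1 (via fail)
i=26 'e': node 1→16 (via fail)
i=27 'e': node 16→17  → match P7@[26:27]
i=28 'd': node 17→18
i=29 'a': node 18→19
i=30 'b': node 19→20  → match P5@[26:30]
i=31 'e': node 20→16 (via fail)
i=32 'e': node 16→17  → match P7@[31:32]
i=33 'd': node 17→18
i=34 'a': node 18→19
i=35 'b': node 19→20  → match P5@[31:35]
i=36 'b': node 20→7 (via fail)
i=37 'c': node 7→12 (via fail)  → match P3@[37:37]
i=38 'd': node 12→21  → match P6@[37:38]
i=39 'c': node 21→12 (via fail)  → match P3@[39:39]
i=40 'a': node 12→4 (via fail)
i=41 'd': node 4→1 (via fail)
i=42 'a': node 1→4 (via fail)
i=43 'b': node 4→7 (via fail)
i=44 'd': node 7→8
i=45 'b': node 8→9
i=46 'b': node 9→10
i=47 'e': node 10→11  → match P2@[43:47]
i=48 'a': node 11→4 (via fail)
i=49 'e': node 4→5
i=50 'e': node 5→6  → match P1@[48:50],P7@[49:50]
i=51 'a': node 6→4 (via fail)
i=52 'c': node 4→12 (via fail)  → match P3@[52:52]
i=53 'c': node 12→13  → match P3@[53:53]
i=54 'c': node 13→13 (via fail)  → match P3@[54:54]
i=55 'a': node 13→14
i=56 'a': node 14→15  → match P4@[53:56]
i=57 'a': node 15→4 (via fail)
i=58 'e': node 4→5
i=59 'e': node 5→6  → match P1@[57:59],P7@[58:59]
i=60 'a': node 6→4 (via fail)
i=61 'd': node 4→1 (via fail)
i=62 'c': node 1→12 (via fail)  → match P3@[62:62]
i=63 'd': node 12→21  → match P6@[62:63]
i=64 'c': node 21→12 (via fail)  → match P3@[64:64]
i=65 'b': node 12→7 (via fail)
i=66 'd': node 7→8
i=67 'b': node 8→9
i=68 'b': node 9→10
i=69 'e': node 10→11  → match P2@[65:69]
i=70 'a': node 11→4 (via fail)
i=71 'd': node 4→1 (via fail)
i=72 'c': node 1→12 (via fail)  → match P3@[72:72]
i=73 'c': node 12→13  → match P3@[73:73]
i=74 'a': node 13→14
i=75 'a': node 14→15  → match P4@[72:75]

Matches: [[3,1],[3,7],[4,7],[5,7],[6,3],[7,6],[12,2],[16,0],[17,0],[18,0],[19,0],[21,3],[27,7],[30,5],[32,7],[35,5],[37,3],[38,6],[39,3],[47,2],[50,1],[50,7],[52,3],[53,3],[54,3],[56,4],[59,1],[59,7],[62,3],[63,6],[64,3],[69,2],[72,3],[73,3],[75,4]]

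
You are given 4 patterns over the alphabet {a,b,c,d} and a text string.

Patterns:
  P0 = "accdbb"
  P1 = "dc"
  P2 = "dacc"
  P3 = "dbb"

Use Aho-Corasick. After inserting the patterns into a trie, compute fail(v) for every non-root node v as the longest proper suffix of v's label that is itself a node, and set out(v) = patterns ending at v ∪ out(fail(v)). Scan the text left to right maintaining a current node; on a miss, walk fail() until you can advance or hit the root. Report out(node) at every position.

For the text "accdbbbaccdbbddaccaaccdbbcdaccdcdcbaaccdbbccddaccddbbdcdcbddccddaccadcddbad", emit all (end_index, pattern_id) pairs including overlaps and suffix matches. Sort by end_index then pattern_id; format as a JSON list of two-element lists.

Build automaton:
Trie (insert patterns):
  n0 'ε': a→1 d→7
  n1 'a': c→2
  n2 'ac': c→3
  n3 'acc': d→4
  n4 'accd': b→5
  n5 'accdb': b→6
  n6 'accdbb': ·  [P0 ends]
  n7 'd': a→9 b→12 c→8
  n8 'dc': ·  [P1 ends]
  n9 'da': c→10
  n10 'dac': c→11
  n11 'dacc': ·  [P2 ends]
  n12 'db': b→13
  n13 'dbb': ·  [P3 ends]

Failure links (BFS by depth):
  n1('a'): parent n0 fail=0; on 'a' 0 → fail=0;  out ∅∪∅=∅
  n7('d'): parent n0 fail=0; on 'd' 0 → fail=0;  out ∅∪∅=∅
  n2('ac'): parent n1 fail=0; on 'c' 0 → fail=0;  out ∅∪∅=∅
  n8('dc'): parent n7 fail=0; on 'c' 0 → fail=0;  out {1}∪∅={1}
  n9('da'): parent n7 fail=0; on 'a' 0 → fail=1;  out ∅∪∅=∅
  n12('db'): parent n7 fail=0; on 'b' 0 → fail=0;  out ∅∪∅=∅
  n3('acc'): parent n2 fail=0; on 'c' 0 → fail=0;  out ∅∪∅=∅
  n10('dac'): parent n9 fail=1; on 'c' 1 → fail=2;  out ∅∪∅=∅
  n13('dbb'): parent n12 fail=0; on 'b' 0 → fail=0;  out {3}∪∅={3}
  n4('accd'): parent n3 fail=0; on 'd' 0 → fail=7;  out ∅∪∅=∅
  n11('dacc'): parent n10 fail=2; on 'c' 2 → fail=3;  out {2}∪∅={2}
  n5('accdb'): parent n4 fail=7; on 'b' 7 → fail=12;  out ∅∪∅=∅
  n6('accdbb'): parent n5 fail=12; on 'b' 12 → fail=13;  out {0}∪{3}={0,3}

Scan:
i=0 'a': node 0→1
i=1 'c': node 1→2
i=2 'c': node 2→3
i=3 'd': node 3→4
i=4 'b': node 4→5
i=5 'b': node 5→6  emit P0@[0:5],P3@[3:5]
i=6 'b': node 6→0 (via fail)
i=7 'a': node 0→1
i=8 'c': node 1→2
i=9 'c': node 2→3
i=10 'd': node 3→4
i=11 'b': node 4→5
i=12 'b': node 5→6  emit P0@[7:12],P3@[10:12]
i=13 'd': node 6→7 (via fail)
i=14 'd': node 7→7 (via fail)
i=15 'a': node 7→9
i=16 'c': node 9→10
i=17 'c': node 10→11  emit P2@[14:17]
i=18 'a': node 11→1 (via fail)
i=19 'a': node 1→1 (via fail)
i=20 'c': node 1→2
i=21 'c': node 2→3
i=22 'd': node 3→4
i=23 'b': node 4→5
i=24 'b': node 5→6  emit P0@[19:24],P3@[22:24]
i=25 'c': node 6→0 (via fail)
i=26 'd': node 0→7
i=27 'a': node 7→9
i=28 'c': node 9→10
i=29 'c': node 10→11  emit P2@[26:29]
i=30 'd': node 11→4 (via fail)
i=31 'c': node 4→8 (via fail)  emit P1@[30:31]
i=32 'd': node 8→7 (via fail)
i=33 'c': node 7→8  emit P1@[32:33]
i=34 'b': node 8→0 (via fail)
i=35 'a': node 0→1
i=36 'a': node 1→1 (via fail)
i=37 'c': node 1→2
i=38 'c': node 2→3
i=39 'd': node 3→4
i=40 'b': node 4→5
i=41 'b': node 5→6  emit P0@[36:41],P3@[39:41]
i=42 'c': node 6→0 (via fail)
i=43 'c': node 0→0
i=44 'd': node 0→7
i=45 'd': node 7→7 (via fail)
i=46 'a': node 7→9
i=47 'c': node 9→10
i=48 'c': node 10→11  emit P2@[45:48]
i=49 'd': node 11→4 (via fail)
i=50 'd': node 4→7 (via fail)
i=51 'b': node 7→12
i=52 'b': node 12→13  emit P3@[50:52]
i=53 'd': node 13→7 (via fail)
i=54 'c': node 7→8  emit P1@[53:54]
i=55 'd': node 8→7 (via fail)
i=56 'c': node 7→8  emit P1@[55:56]
i=57 'b': node 8→0 (via fail)
i=58 'd': node 0→7
i=59 'd': node 7→7 (via fail)
i=60 'c': node 7→8  emit P1@[59:60]
i=61 'c': node 8→0 (via fail)
i=62 'd': node 0→7
i=63 'd': node 7→7 (via fail)
i=64 'a': node 7→9
i=65 'c': node 9→10
i=66 'c': node 10→11  emit P2@[63:66]
i=67 'a': node 11→1 (via fail)
i=68 'd': node 1→7 (via fail)
i=69 'c': node 7→8  emit P1@[68:69]
i=70 'd': node 8→7 (via fail)
i=71 'd': node 7→7 (via fail)
i=72 'b': node 7→12
i=73 'a': node 12→1 (via fail)
i=74 'd': node 1→7 (via fail)

Result: [[5,0],[5,3],[12,0],[12,3],[17,2],[24,0],[24,3],[29,2],[31,1],[33,1],[41,0],[41,3],[48,2],[52,3],[54,1],[56,1],[60,1],[66,2],[69,1]]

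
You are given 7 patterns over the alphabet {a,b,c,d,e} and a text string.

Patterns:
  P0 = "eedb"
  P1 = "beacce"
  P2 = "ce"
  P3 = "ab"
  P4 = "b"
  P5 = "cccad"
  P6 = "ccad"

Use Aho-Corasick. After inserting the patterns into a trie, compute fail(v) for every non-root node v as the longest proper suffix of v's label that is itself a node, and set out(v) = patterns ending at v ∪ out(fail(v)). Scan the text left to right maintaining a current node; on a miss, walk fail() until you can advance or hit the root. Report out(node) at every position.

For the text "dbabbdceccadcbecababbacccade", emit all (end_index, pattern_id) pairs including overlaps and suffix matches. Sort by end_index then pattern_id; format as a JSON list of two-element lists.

Construct AC machine:
Trie nodes:
  n0 'ε': a→13 b→5 c→11 e→1
  n1 'e': e→2
  n2 'ee': d→3
  n3 'eed': b→4
  n4 'eedb': ·  [P0 ends]
  n5 'b': e→6  [P4 ends]
  n6 'be': a→7
  n7 'bea': c→8
  n8 'beac': c→9
  n9 'beacc': e→10
  n10 'beacce': ·  [P1 ends]
  n11 'c': c→15 e→12
  n12 'ce': ·  [P2 ends]
  n13 'a': b→14
  n14 'ab': ·  [P3 ends]
  n15 'cc': a→19 c→16
  n16 'ccc': a→17
  n17 'ccca': d→18
  n18 'cccad': ·  [P5 ends]
  n19 'cca': d→20
  n20 'ccad': ·  [P6 ends]

BFS fail/out derivation:
  fail(1) 'e': from fail(0)=0 chase 'e': 0 ⇒ 0;  out=∅∪out(0)=∅
  fail(5) 'b': from fail(0)=0 chase 'b': 0 ⇒ 0;  out={4}∪out(0)={4}
  fail(11) 'c': from fail(0)=0 chase 'c': 0 ⇒ 0;  out=∅∪out(0)=∅
  fail(13) 'a': from fail(0)=0 chase 'a': 0 ⇒ 0;  out=∅∪out(0)=∅
  fail(2) 'ee': from fail(1)=0 chase 'e': 0 ⇒ 1;  out=∅∪out(1)=∅
  fail(6) 'be': from fail(5)=0 chase 'e': 0 ⇒ 1;  out=∅∪out(1)=∅
  fail(12) 'ce': from fail(11)=0 chase 'e': 0 ⇒ 1;  out={2}∪out(1)={2}
  fail(14) 'ab': from fail(13)=0 chase 'b': 0 ⇒ 5;  out={3}∪out(5)={3,4}
  fail(15) 'cc': from fail(11)=0 chase 'c': 0 ⇒ 11;  out=∅∪out(11)=∅
  fail(3) 'eed': from fail(2)=1 chase 'd': 1→0 ⇒ 0;  out=∅∪out(0)=∅
  fail(7) 'bea': from fail(6)=1 chase 'a': 1→0 ⇒ 13;  out=∅∪out(13)=∅
  fail(16) 'ccc': from fail(15)=11 chase 'c': 11 ⇒ 15;  out=∅∪out(15)=∅
  fail(19) 'cca': from fail(15)=11 chase 'a': 11→0 ⇒ 13;  out=∅∪out(13)=∅
  fail(4) 'eedb': from fail(3)=0 chase 'b': 0 ⇒ 5;  out={0}∪out(5)={0,4}
  fail(8) 'beac': from fail(7)=13 chase 'c': 13→0 ⇒ 11;  out=∅∪out(11)=∅
  fail(17) 'ccca': from fail(16)=15 chase 'a': 15 ⇒ 19;  out=∅∪out(19)=∅
  fail(20) 'ccad': from fail(19)=13 chase 'd': 13→0 ⇒ 0;  out={6}∪out(0)={6}
  fail(9) 'beacc': from fail(8)=11 chase 'c': 11 ⇒ 15;  out=∅∪out(15)=∅
  fail(18) 'cccad': from fail(17)=19 chase 'd': 19 ⇒ 20;  out={5}∪out(20)={5,6}
  fail(10) 'beacce': from fail(9)=15 chase 'e': 15→11 ⇒ 12;  out={1}∪out(12)={1,2}

Text stream:
pos 0 'd': at 0
pos 1 'b': at 5  emit P4@[1:1]
pos 2 'a': at 13 (via fail)
pos 3 'b': at 14  emit P3@[2:3],P4@[3:3]
pos 4 'b': at 5 (via fail)  emit P4@[4:4]
pos 5 'd': at 0 (via fail)
pos 6 'c': at 11
pos 7 'e': at 12  emit P2@[6:7]
pos 8 'c': at 11 (via fail)
pos 9 'c': at 15
pos 10 'a': at 19
pos 11 'd': at 20  emit P6@[8:11]
pos 12 'c': at 11 (via fail)
pos 13 'b': at 5 (via fail)  emit P4@[13:13]
pos 14 'e': at 6
pos 15 'c': at 11 (via fail)
pos 16 'a': at 13 (via fail)
pos 17 'b': at 14  emit P3@[16:17],P4@[17:17]
pos 18 'a': at 13 (via fail)
pos 19 'b': at 14  emit P3@[18:19],P4@[19:19]
pos 20 'b': at 5 (via fail)  emit P4@[20:20]
pos 21 'a': at 13 (via fail)
pos 22 'c': at 11 (via fail)
pos 23 'c': at 15
pos 24 'c': at 16
pos 25 'a': at 17
pos 26 'd': at 18  emit P5@[22:26],P6@[23:26]
pos 27 'e': at 1 (via fail)

Matches: [[1,4],[3,3],[3,4],[4,4],[7,2],[11,6],[13,4],[17,3],[17,4],[19,3],[19,4],[20,4],[26,5],[26,6]]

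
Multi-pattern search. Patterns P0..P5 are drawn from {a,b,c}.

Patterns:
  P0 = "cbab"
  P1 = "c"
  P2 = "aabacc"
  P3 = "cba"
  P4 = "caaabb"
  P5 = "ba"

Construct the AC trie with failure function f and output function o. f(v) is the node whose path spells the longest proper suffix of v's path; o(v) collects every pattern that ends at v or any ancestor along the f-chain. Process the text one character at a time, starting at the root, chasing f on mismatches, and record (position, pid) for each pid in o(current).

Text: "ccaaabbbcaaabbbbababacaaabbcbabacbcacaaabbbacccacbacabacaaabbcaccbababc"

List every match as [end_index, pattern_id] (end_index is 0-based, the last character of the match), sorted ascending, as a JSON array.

Construct AC machine:
Trie (insert patterns):
  0='ε' goto a→5 b→16 c→1
  1='c' goto a→11 b→2  [P1 ends]
  2='cb' goto a→3
  3='cba' goto b→4  [P3 ends]
  4='cbab' goto ·  [P0 ends]
  5='a' goto a→6
  6='aa' goto b→7
  7='aab' goto a→8
  8='aaba' goto c→9
  9='aabac' goto c→10
  10='aabacc' goto ·  [P2 ends]
  11='ca' goto a→12
  12='caa' goto a→13
  13='caaa' goto b→14
  14='caaab' goto b→15
  15='caaabb' goto ·  [P4 ends]
  16='b' goto a→17
  17='ba' goto ·  [P5 ends]

BFS fail/out derivation:
  n1('c'): parent n0 fail=0; on 'c' 0 → fail=0;  out {1}∪∅={1}
  n5('a'): parent n0 fail=0; on 'a' 0 → fail=0;  out ∅∪∅=∅
  n16('b'): parent n0 fail=0; on 'b' 0 → fail=0;  out ∅∪∅=∅
  n2('cb'): parent n1 fail=0; on 'b' 0 → fail=16;  out ∅∪∅=∅
  n6('aa'): parent n5 fail=0; on 'a' 0 → fail=5;  out ∅∪∅=∅
  n11('ca'): parent n1 fail=0; on 'a' 0 → fail=5;  out ∅∪∅=∅
  n17('ba'): parent n16 fail=0; on 'a' 0 → fail=5;  out {5}∪∅={5}
  n3('cba'): parent n2 fail=16; on 'a' 16 → fail=17;  out {3}∪{5}={3,5}
  n7('aab'): parent n6 fail=5; on 'b' 5→0 → fail=16;  out ∅∪∅=∅
  n12('caa'): parent n11 fail=5; on 'a' 5 → fail=6;  out ∅∪∅=∅
  n4('cbab'): parent n3 fail=17; on 'b' 17→5→0 → fail=16;  out {0}∪∅={0}
  n8('aaba'): parent n7 fail=16; on 'a' 16 → fail=17;  out ∅∪{5}={5}
  n13('caaa'): parent n12 fail=6; on 'a' 6→5 → fail=6;  out ∅∪∅=∅
  n9('aabac'): parent n8 fail=17; on 'c' 17→5→0 → fail=1;  out ∅∪{1}={1}
  n14('caaab'): parent n13 fail=6; on 'b' 6 → fail=7;  out ∅∪∅=∅
  n10('aabacc'): parent n9 fail=1; on 'c' 1→0 → fail=1;  out {2}∪{1}={1,2}
  n15('caaabb'): parent n14 fail=7; on 'b' 7→16→0 → fail=16;  out {4}∪∅={4}

Scan:
[0] read 'c'  n0⇒n1  ** P1@[0:0]
[1] read 'c'  n1⇒n1 (fail-walked)  ** P1@[1:1]
[2] read 'a'  n1⇒n11
[3] read 'a'  n11⇒n12
[4] read 'a'  n12⇒n13
[5] read 'b'  n13⇒n14
[6] read 'b'  n14⇒n15  ** P4@[1:6]
[7] read 'b'  n15⇒n16 (fail-walked)
[8] read 'c'  n16⇒n1 (fail-walked)  ** P1@[8:8]
[9] read 'a'  n1⇒n11
[10] read 'a'  n11⇒n12
[11] read 'a'  n12⇒n13
[12] read 'b'  n13⇒n14
[13] read 'b'  n14⇒n15  ** P4@[8:13]
[14] read 'b'  n15⇒n16 (fail-walked)
[15] read 'b'  n16⇒n16 (fail-walked)
[16] read 'a'  n16⇒n17  ** P5@[15:16]
[17] read 'b'  n17⇒n16 (fail-walked)
[18] read 'a'  n16⇒n17  ** P5@[17:18]
[19] read 'b'  n17⇒n16 (fail-walked)
[20] read 'a'  n16⇒n17  ** P5@[19:20]
[21] read 'c'  n17⇒n1 (fail-walked)  ** P1@[21:21]
[22] read 'a'  n1⇒n11
[23] read 'a'  n11⇒n12
[24] read 'a'  n12⇒n13
[25] read 'b'  n13⇒n14
[26] read 'b'  n14⇒n15  ** P4@[21:26]
[27] read 'c'  n15⇒n1 (fail-walked)  ** P1@[27:27]
[28] read 'b'  n1⇒n2
[29] read 'a'  n2⇒n3  ** P3@[27:29],P5@[28:29]
[30] read 'b'  n3⇒n4  ** P0@[27:30]
[31] read 'a'  n4⇒n17 (fail-walked)  ** P5@[30:31]
[32] read 'c'  n17⇒n1 (fail-walked)  ** P1@[32:32]
[33] read 'b'  n1⇒n2
[34] read 'c'  n2⇒n1 (fail-walked)  ** P1@[34:34]
[35] read 'a'  n1⇒n11
[36] read 'c'  n11⇒n1 (fail-walked)  ** P1@[36:36]
[37] read 'a'  n1⇒n11
[38] read 'a'  n11⇒n12
[39] read 'a'  n12⇒n13
[40] read 'b'  n13⇒n14
[41] read 'b'  n14⇒n15  ** P4@[36:41]
[42] read 'b'  n15⇒n16 (fail-walked)
[43] read 'a'  n16⇒n17  ** P5@[42:43]
[44] read 'c'  n17⇒n1 (fail-walked)  ** P1@[44:44]
[45] read 'c'  n1⇒n1 (fail-walked)  ** P1@[45:45]
[46] read 'c'  n1⇒n1 (fail-walked)  ** P1@[46:46]
[47] read 'a'  n1⇒n11
[48] read 'c'  n11⇒n1 (fail-walked)  ** P1@[48:48]
[49] read 'b'  n1⇒n2
[50] read 'a'  n2⇒n3  ** P3@[48:50],P5@[49:50]
[51] read 'c'  n3⇒n1 (fail-walked)  ** P1@[51:51]
[52] read 'a'  n1⇒n11
[53] read 'b'  n11⇒n16 (fail-walked)
[54] read 'a'  n16⇒n17  ** P5@[53:54]
[55] read 'c'  n17⇒n1 (fail-walked)  ** P1@[55:55]
[56] read 'a'  n1⇒n11
[57] read 'a'  n11⇒n12
[58] read 'a'  n12⇒n13
[59] read 'b'  n13⇒n14
[60] read 'b'  n14⇒n15  ** P4@[55:60]
[61] read 'c'  n15⇒n1 (fail-walked)  ** P1@[61:61]
[62] read 'a'  n1⇒n11
[63] read 'c'  n11⇒n1 (fail-walked)  ** P1@[63:63]
[64] read 'c'  n1⇒n1 (fail-walked)  ** P1@[64:64]
[65] read 'b'  n1⇒n2
[66] read 'a'  n2⇒n3  ** P3@[64:66],P5@[65:66]
[67] read 'b'  n3⇒n4  ** P0@[64:67]
[68] read 'a'  n4⇒n17 (fail-walked)  ** P5@[67:68]
[69] read 'b'  n17⇒n16 (fail-walked)
[70] read 'c'  n16⇒n1 (fail-walked)  ** P1@[70:70]

Matches: [[0,1],[1,1],[6,4],[8,1],[13,4],[16,5],[18,5],[20,5],[21,1],[26,4],[27,1],[29,3],[29,5],[30,0],[31,5],[32,1],[34,1],[36,1],[41,4],[43,5],[44,1],[45,1],[46,1],[48,1],[50,3],[50,5],[51,1],[54,5],[55,1],[60,4],[61,1],[63,1],[64,1],[66,3],[66,5],[67,0],[68,5],[70,1]]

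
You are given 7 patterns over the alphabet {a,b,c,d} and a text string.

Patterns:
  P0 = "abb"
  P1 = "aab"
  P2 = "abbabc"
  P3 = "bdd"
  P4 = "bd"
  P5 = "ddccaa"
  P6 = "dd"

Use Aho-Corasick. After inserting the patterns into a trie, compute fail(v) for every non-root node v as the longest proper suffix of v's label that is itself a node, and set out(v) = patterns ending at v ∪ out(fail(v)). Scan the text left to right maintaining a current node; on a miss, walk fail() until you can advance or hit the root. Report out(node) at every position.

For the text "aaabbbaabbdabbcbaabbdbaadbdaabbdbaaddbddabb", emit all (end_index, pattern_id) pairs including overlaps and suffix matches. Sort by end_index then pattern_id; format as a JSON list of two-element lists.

Build automaton:
Trie nodes:
  0='ε' goto a→1 b→9 d→12
  1='a' goto a→4 b→2
  2='ab' goto b→3
  3='abb' goto a→6  ←P0
  4='aa' goto b→5
  5='aab' goto ·  ←P1
  6='abba' goto b→7
  7='abbab' goto c→8
  8='abbabc' goto ·  ←P2
  9='b' goto d→10
  10='bd' goto d→11  ←P4
  11='bdd' goto ·  ←P3
  12='d' goto d→13
  13='dd' goto c→14  ←P6
  14='ddc' goto c→15
  15='ddcc' goto a→16
  16='ddcca' goto a→17
  17='ddccaa' goto ·  ←P5

Failure links (BFS by depth):
  n1('a'): parent n0 fail=0; on 'a' 0 → fail=0;  out ∅∪∅=∅
  n9('b'): parent n0 fail=0; on 'b' 0 → fail=0;  out ∅∪∅=∅
  n12('d'): parent n0 fail=0; on 'd' 0 → fail=0;  out ∅∪∅=∅
  n2('ab'): parent n1 fail=0; on 'b' 0 → fail=9;  out ∅∪∅=∅
  n4('aa'): parent n1 fail=0; on 'a' 0 → fail=1;  out ∅∪∅=∅
  n10('bd'): parent n9 fail=0; on 'd' 0 → fail=12;  out {4}∪∅={4}
  n13('dd'): parent n12 fail=0; on 'd' 0 → fail=12;  out {6}∪∅={6}
  n3('abb'): parent n2 fail=9; on 'b' 9→0 → fail=9;  out {0}∪∅={0}
  n5('aab'): parent n4 fail=1; on 'b' 1 → fail=2;  out {1}∪∅={1}
  n11('bdd'): parent n10 fail=12; on 'd' 12 → fail=13;  out {3}∪{6}={3,6}
  n14('ddc'): parent n13 fail=12; on 'c' 12→0 → fail=0;  out ∅∪∅=∅
  n6('abba'): parent n3 fail=9; on 'a' 9→0 → fail=1;  out ∅∪∅=∅
  n15('ddcc'): parent n14 fail=0; on 'c' 0 → fail=0;  out ∅∪∅=∅
  n7('abbab'): parent n6 fail=1; on 'b' 1 → fail=2;  out ∅∪∅=∅
  n16('ddcca'): parent n15 fail=0; on 'a' 0 → fail=1;  out ∅∪∅=∅
  n8('abbabc'): parent n7 fail=2; on 'c' 2→9→0 → fail=0;  out {2}∪∅={2}
  n17('ddccaa'): parent n16 fail=1; on 'a' 1 → fail=4;  out {5}∪∅={5}

Scan:
i=0 'a': node 0→1
i=1 'a': node 1→4
i=2 'a': node 4→4 ·f
i=3 'b': node 4→5  emit P1@[1:3]
i=4 'b': node 5→3 ·f  emit P0@[2:4]
i=5 'b': node 3→9 ·f
i=6 'a': node 9→1 ·f
i=7 'a': node 1→4
i=8 'b': node 4→5  emit P1@[6:8]
i=9 'b': node 5→3 ·f  emit P0@[7:9]
i=10 'd': node 3→10 ·f  emit P4@[9:10]
i=11 'a': node 10→1 ·f
i=12 'b': node 1→2
i=13 'b': node 2→3  emit P0@[11:13]
i=14 'c': node 3→0 ·f
i=15 'b': node 0→9
i=16 'a': node 9→1 ·f
i=17 'a': node 1→4
i=18 'b': node 4→5  emit P1@[16:18]
i=19 'b': node 5→3 ·f  emit P0@[17:19]
i=20 'd': node 3→10 ·f  emit P4@[19:20]
i=21 'b': node 10→9 ·f
i=22 'a': node 9→1 ·f
i=23 'a': node 1→4
i=24 'd': node 4→12 ·f
i=25 'b': node 12→9 ·f
i=26 'd': node 9→10  emit P4@[25:26]
i=27 'a': node 10→1 ·f
i=28 'a': node 1→4
i=29 'b': node 4→5  emit P1@[27:29]
i=30 'b': node 5→3 ·f  emit P0@[28:30]
i=31 'd': node 3→10 ·f  emit P4@[30:31]
i=32 'b': node 10→9 ·f
i=33 'a': node 9→1 ·f
i=34 'a': node 1→4
i=35 'd': node 4→12 ·f
i=36 'd': node 12→13  emit P6@[35:36]
i=37 'b': node 13→9 ·f
i=38 'd': node 9→10  emit P4@[37:38]
i=39 'd': node 10→11  emit P3@[37:39],P6@[38:39]
i=40 'a': node 11→1 ·f
i=41 'b': node 1→2
i=42 'b': node 2→3  emit P0@[40:42]

All matches (sorted): [[3,1],[4,0],[8,1],[9,0],[10,4],[13,0],[18,1],[19,0],[20,4],[26,4],[29,1],[30,0],[31,4],[36,6],[38,4],[39,3],[39,6],[42,0]]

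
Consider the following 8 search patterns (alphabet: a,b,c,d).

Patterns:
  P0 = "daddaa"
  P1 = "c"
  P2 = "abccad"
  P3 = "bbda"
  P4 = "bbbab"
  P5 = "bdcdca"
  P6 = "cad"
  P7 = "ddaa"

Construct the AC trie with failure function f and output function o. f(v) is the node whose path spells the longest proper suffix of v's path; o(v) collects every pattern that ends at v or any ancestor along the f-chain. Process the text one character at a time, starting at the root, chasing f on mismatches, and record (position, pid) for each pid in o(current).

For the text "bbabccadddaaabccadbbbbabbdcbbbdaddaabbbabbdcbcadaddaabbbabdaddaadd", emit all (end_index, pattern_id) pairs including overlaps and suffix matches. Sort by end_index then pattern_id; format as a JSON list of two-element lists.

Construct AC machine:
Trie nodes:
  0='ε' goto a→8 b→14 c→7 d→1
  1='d' goto a→2 d→28
  2='da' goto d→3
  3='dad' goto d→4
  4='dadd' goto a→5
  5='dadda' goto a→6
  6='daddaa' goto ·  [P0 ends]
  7='c' goto a→26  [P1 ends]
  8='a' goto b→9
  9='ab' goto c→10
  10='abc' goto c→11
  11='abcc' goto a→12
  12='abcca' goto d→13
  13='abccad' goto ·  [P2 ends]
  14='b' goto b→15 d→21
  15='bb' goto b→18 d→16
  16='bbd' goto a→17
  17='bbda' goto ·  [P3 ends]
  18='bbb' goto a→19
  19='bbba' goto b→20
  20='bbbab' goto ·  [P4 ends]
  21='bd' goto c→22
  22='bdc' goto d→23
  23='bdcd' goto c→24
  24='bdcdc' goto a→25
  25='bdcdca' goto ·  [P5 ends]
  26='ca' goto d→27
  27='cad' goto ·  [P6 ends]
  28='dd' goto a→29
  29='dda' goto a→30
  30='ddaa' goto ·  [P7 ends]

Failure links (BFS by depth):
  n1('d'): parent n0 fail=0; on 'd' 0 → fail=0;  out ∅∪∅=∅
  n7('c'): parent n0 fail=0; on 'c' 0 → fail=0;  out {1}∪∅={1}
  n8('a'): parent n0 fail=0; on 'a' 0 → fail=0;  out ∅∪∅=∅
  n14('b'): parent n0 fail=0; on 'b' 0 → fail=0;  out ∅∪∅=∅
  n2('da'): parent n1 fail=0; on 'a' 0 → fail=8;  out ∅∪∅=∅
  n9('ab'): parent n8 fail=0; on 'b' 0 → fail=14;  out ∅∪∅=∅
  n15('bb'): parent n14 fail=0; on 'b' 0 → fail=14;  out ∅∪∅=∅
  n21('bd'): parent n14 fail=0; on 'd' 0 → fail=1;  out ∅∪∅=∅
  n26('ca'): parent n7 fail=0; on 'a' 0 → fail=8;  out ∅∪∅=∅
  n28('dd'): parent n1 fail=0; on 'd' 0 → fail=1;  out ∅∪∅=∅
  n3('dad'): parent n2 fail=8; on 'd' 8→0 → fail=1;  out ∅∪∅=∅
  n10('abc'): parent n9 fail=14; on 'c' 14→0 → fail=7;  out ∅∪{1}={1}
  n16('bbd'): parent n15 fail=14; on 'd' 14 → fail=21;  out ∅∪∅=∅
  n18('bbb'): parent n15 fail=14; on 'b' 14 → fail=15;  out ∅∪∅=∅
  n22('bdc'): parent n21 fail=1; on 'c' 1→0 → fail=7;  out ∅∪{1}={1}
  n27('cad'): parent n26 fail=8; on 'd' 8→0 → fail=1;  out {6}∪∅={6}
  n29('dda'): parent n28 fail=1; on 'a' 1 → fail=2;  out ∅∪∅=∅
  n4('dadd'): parent n3 fail=1; on 'd' 1 → fail=28;  out ∅∪∅=∅
  n11('abcc'): parent n10 fail=7; on 'c' 7→0 → fail=7;  out ∅∪{1}={1}
  n17('bbda'): parent n16 fail=21; on 'a' 21→1 → fail=2;  out {3}∪∅={3}
  n19('bbba'): parent n18 fail=15; on 'a' 15→14→0 → fail=8;  out ∅∪∅=∅
  n23('bdcd'): parent n22 fail=7; on 'd' 7→0 → fail=1;  out ∅∪∅=∅
  n30('ddaa'): parent n29 fail=2; on 'a' 2→8→0 → fail=8;  out {7}∪∅={7}
  n5('dadda'): parent n4 fail=28; on 'a' 28 → fail=29;  out ∅∪∅=∅
  n12('abcca'): parent n11 fail=7; on 'a' 7 → fail=26;  out ∅∪∅=∅
  n20('bbbab'): parent n19 fail=8; on 'b' 8 → fail=9;  out {4}∪∅={4}
  n24('bdcdc'): parent n23 fail=1; on 'c' 1→0 → fail=7;  out ∅∪{1}={1}
  n6('daddaa'): parent n5 fail=29; on 'a' 29 → fail=30;  out {0}∪{7}={0,7}
  n13('abccad'): parent n12 fail=26; on 'd' 26 → fail=27;  out {2}∪{6}={2,6}
  n25('bdcdca'): parent n24 fail=7; on 'a' 7 → fail=26;  out {5}∪∅={5}

Scan:
i=0 'b': node 0→14
i=1 'b': node 14→15
i=2 'a': node 15→8 ·f
i=3 'b': node 8→9
i=4 'c': node 9→10  ** P1@[4:4]
i=5 'c': node 10→11  ** P1@[5:5]
i=6 'a': node 11→12
i=7 'd': node 12→13  ** P2@[2:7],P6@[5:7]
i=8 'd': node 13→28 ·f
i=9 'd': node 28→28 ·f
i=10 'a': node 28→29
i=11 'a': node 29→30  ** P7@[8:11]
i=12 'a': node 30→8 ·f
i=13 'b': node 8→9
i=14 'c': node 9→10  ** P1@[14:14]
i=15 'c': node 10→11  ** P1@[15:15]
i=16 'a': node 11→12
i=17 'd': node 12→13  ** P2@[12:17],P6@[15:17]
i=18 'b': node 13→14 ·f
i=19 'b': node 14→15
i=20 'b': node 15→18
i=21 'b': node 18→18 ·f
i=22 'a': node 18→19
i=23 'b': node 19→20  ** P4@[19:23]
i=24 'b': node 20→15 ·f
i=25 'd': node 15→16
i=26 'c': node 16→22 ·f  ** P1@[26:26]
i=27 'b': node 22→14 ·f
i=28 'b': node 14→15
i=29 'b': node 15→18
i=30 'd': node 18→16 ·f
i=31 'a': node 16→17  ** P3@[28:31]
i=32 'd': node 17→3 ·f
i=33 'd': node 3→4
i=34 'a': node 4→5
i=35 'a': node 5→6  ** P0@[30:35],P7@[32:35]
i=36 'b': node 6→9 ·f
i=37 'b': node 9→15 ·f
i=38 'b': node 15→18
i=39 'a': node 18→19
i=40 'b': node 19→20  ** P4@[36:40]
i=41 'b': node 20→15 ·f
i=42 'd': node 15→16
i=43 'c': node 16→22 ·f  ** P1@[43:43]
i=44 'b': node 22→14 ·f
i=45 'c': node 14→7 ·f  ** P1@[45:45]
i=46 'a': node 7→26
i=47 'd': node 26→27  ** P6@[45:47]
i=48 'a': node 27→2 ·f
i=49 'd': node 2→3
i=50 'd': node 3→4
i=51 'a': node 4→5
i=52 'a': node 5→6  ** P0@[47:52],P7@[49:52]
i=53 'b': node 6→9 ·f
i=54 'b': node 9→15 ·f
i=55 'b': node 15→18
i=56 'a': node 18→19
i=57 'b': node 19→20  ** P4@[53:57]
i=58 'd': node 20→21 ·f
i=59 'a': node 21→2 ·f
i=60 'd': node 2→3
i=61 'd': node 3→4
i=62 'a': node 4→5
i=63 'a': node 5→6  ** P0@[58:63],P7@[60:63]
i=64 'd': node 6→1 ·f
i=65 'd': node 1→28

All matches (sorted): [[4,1],[5,1],[7,2],[7,6],[11,7],[14,1],[15,1],[17,2],[17,6],[23,4],[26,1],[31,3],[35,0],[35,7],[40,4],[43,1],[45,1],[47,6],[52,0],[52,7],[57,4],[63,0],[63,7]]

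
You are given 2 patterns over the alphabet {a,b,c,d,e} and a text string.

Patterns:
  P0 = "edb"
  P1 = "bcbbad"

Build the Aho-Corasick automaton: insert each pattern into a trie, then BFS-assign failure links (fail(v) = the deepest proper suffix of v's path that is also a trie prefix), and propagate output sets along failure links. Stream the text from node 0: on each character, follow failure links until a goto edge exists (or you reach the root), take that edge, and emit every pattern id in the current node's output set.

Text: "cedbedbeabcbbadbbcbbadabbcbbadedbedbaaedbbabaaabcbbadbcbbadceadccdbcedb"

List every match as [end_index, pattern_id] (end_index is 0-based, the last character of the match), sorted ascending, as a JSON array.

Build automaton:
Trie (insert patterns):
  n0 'ε': b→4 e→1
  n1 'e': d→2
  n2 'ed': b→3
  n3 'edb': ·  ←P0
  n4 'b': c→5
  n5 'bc': b→6
  n6 'bcb': b→7
  n7 'bcbb': a→8
  n8 'bcbba': d→9
  n9 'bcbbad': ·  ←P1

Failure links (BFS by depth):
  n1('e'): parent n0 fail=0; on 'e' 0 → fail=0;  out ∅∪∅=∅
  n4('b'): parent n0 fail=0; on 'b' 0 → fail=0;  out ∅∪∅=∅
  n2('ed'): parent n1 fail=0; on 'd' 0 → fail=0;  out ∅∪∅=∅
  n5('bc'): parent n4 fail=0; on 'c' 0 → fail=0;  out ∅∪∅=∅
  n3('edb'): parent n2 fail=0; on 'b' 0 → fail=4;  out {0}∪∅={0}
  n6('bcb'): parent n5 fail=0; on 'b' 0 → fail=4;  out ∅∪∅=∅
  n7('bcbb'): parent n6 fail=4; on 'b' 4→0 → fail=4;  out ∅∪∅=∅
  n8('bcbba'): parent n7 fail=4; on 'a' 4→0 → fail=0;  out ∅∪∅=∅
  n9('bcbbad'): parent n8 fail=0; on 'd' 0 → fail=0;  out {1}∪∅={1}

Scan:
pos 0 'c': at 0
pos 1 'e': at 1
pos 2 'd': at 2
pos 3 'b': at 3  → match P0@[1:3]
pos 4 'e': at 1 (fail-walked)
pos 5 'd': at 2
pos 6 'b': at 3  → match P0@[4:6]
pos 7 'e': at 1 (fail-walked)
pos 8 'a': at 0 (fail-walked)
pos 9 'b': at 4
pos 10 'c': at 5
pos 11 'b': at 6
pos 12 'b': at 7
pos 13 'a': at 8
pos 14 'd': at 9  → match P1@[9:14]
pos 15 'b': at 4 (fail-walked)
pos 16 'b': at 4 (fail-walked)
pos 17 'c': at 5
pos 18 'b': at 6
pos 19 'b': at 7
pos 20 'a': at 8
pos 21 'd': at 9  → match P1@[16:21]
pos 22 'a': at 0 (fail-walked)
pos 23 'b': at 4
pos 24 'b': at 4 (fail-walked)
pos 25 'c': at 5
pos 26 'b': at 6
pos 27 'b': at 7
pos 28 'a': at 8
pos 29 'd': at 9  → match P1@[24:29]
pos 30 'e': at 1 (fail-walked)
pos 31 'd': at 2
pos 32 'b': at 3  → match P0@[30:32]
pos 33 'e': at 1 (fail-walked)
pos 34 'd': at 2
pos 35 'b': at 3  → match P0@[33:35]
pos 36 'a': at 0 (fail-walked)
pos 37 'a': at 0
pos 38 'e': at 1
pos 39 'd': at 2
pos 40 'b': at 3  → match P0@[38:40]
pos 41 'b': at 4 (fail-walked)
pos 42 'a': at 0 (fail-walked)
pos 43 'b': at 4
pos 44 'a': at 0 (fail-walked)
pos 45 'a': at 0
pos 46 'a': at 0
pos 47 'b': at 4
pos 48 'c': at 5
pos 49 'b': at 6
pos 50 'b': at 7
pos 51 'a': at 8
pos 52 'd': at 9  → match P1@[47:52]
pos 53 'b': at 4 (fail-walked)
pos 54 'c': at 5
pos 55 'b': at 6
pos 56 'b': at 7
pos 57 'a': at 8
pos 58 'd': at 9  → match P1@[53:58]
pos 59 'c': at 0 (fail-walked)
pos 60 'e': at 1
pos 61 'a': at 0 (fail-walked)
pos 62 'd': at 0
pos 63 'c': at 0
pos 64 'c': at 0
pos 65 'd': at 0
pos 66 'b': at 4
pos 67 'c': at 5
pos 68 'e': at 1 (fail-walked)
pos 69 'd': at 2
pos 70 'b': at 3  → match P0@[68:70]

Matches: [[3,0],[6,0],[14,1],[21,1],[29,1],[32,0],[35,0],[40,0],[52,1],[58,1],[70,0]]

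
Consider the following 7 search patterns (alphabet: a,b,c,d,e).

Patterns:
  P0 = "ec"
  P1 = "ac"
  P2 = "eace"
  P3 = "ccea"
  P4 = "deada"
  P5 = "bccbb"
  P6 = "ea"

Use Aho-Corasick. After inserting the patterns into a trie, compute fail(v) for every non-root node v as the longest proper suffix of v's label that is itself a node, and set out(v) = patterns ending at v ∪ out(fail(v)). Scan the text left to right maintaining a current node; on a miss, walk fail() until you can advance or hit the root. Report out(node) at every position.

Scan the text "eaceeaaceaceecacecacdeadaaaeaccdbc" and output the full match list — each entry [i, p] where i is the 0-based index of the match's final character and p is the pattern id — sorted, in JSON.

Construct AC machine:
Trie nodes:
  n0 'ε': a→3 b→17 c→8 d→12 e→1
  n1 'e': a→5 c→2
  n2 'ec': ·  ←P0
  n3 'a': c→4
  n4 'ac': ·  ←P1
  n5 'ea': c→6  ←P6
  n6 'eac': e→7
  n7 'eace': ·  ←P2
  n8 'c': c→9
  n9 'cc': e→10
  n10 'cce': a→11
  n11 'ccea': ·  ←P3
  n12 'd': e→13
  n13 'de': a→14
  n14 'dea': d→15
  n15 'dead': a→16
  n16 'deada': ·  ←P4
  n17 'b': c→18
  n18 'bc': c→19
  n19 'bcc': b→20
  n20 'bccb': b→21
  n21 'bccbb': ·  ←P5

Failure links (BFS by depth):
  fail(1) 'e': from fail(0)=0 chase 'e': 0 ⇒ 0;  out=∅∪out(0)=∅
  fail(3) 'a': from fail(0)=0 chase 'a': 0 ⇒ 0;  out=∅∪out(0)=∅
  fail(8) 'c': from fail(0)=0 chase 'c': 0 ⇒ 0;  out=∅∪out(0)=∅
  fail(12) 'd': from fail(0)=0 chase 'd': 0 ⇒ 0;  out=∅∪out(0)=∅
  fail(17) 'b': from fail(0)=0 chase 'b': 0 ⇒ 0;  out=∅∪out(0)=∅
  fail(2) 'ec': from fail(1)=0 chase 'c': 0 ⇒ 8;  out={0}∪out(8)={0}
  fail(4) 'ac': from fail(3)=0 chase 'c': 0 ⇒ 8;  out={1}∪out(8)={1}
  fail(5) 'ea': from fail(1)=0 chase 'a': 0 ⇒ 3;  out={6}∪out(3)={6}
  fail(9) 'cc': from fail(8)=0 chase 'c': 0 ⇒ 8;  out=∅∪out(8)=∅
  fail(13) 'de': from fail(12)=0 chase 'e': 0 ⇒ 1;  out=∅∪out(1)=∅
  fail(18) 'bc': from fail(17)=0 chase 'c': 0 ⇒ 8;  out=∅∪out(8)=∅
  fail(6) 'eac': from fail(5)=3 chase 'c': 3 ⇒ 4;  out=∅∪out(4)={1}
  fail(10) 'cce': from fail(9)=8 chase 'e': 8→0 ⇒ 1;  out=∅∪out(1)=∅
  fail(14) 'dea': from fail(13)=1 chase 'a': 1 ⇒ 5;  out=∅∪out(5)={6}
  fail(19) 'bcc': from fail(18)=8 chase 'c': 8 ⇒ 9;  out=∅∪out(9)=∅
  fail(7) 'eace': from fail(6)=4 chase 'e': 4→8→0 ⇒ 1;  out={2}∪out(1)={2}
  fail(11) 'ccea': from fail(10)=1 chase 'a': 1 ⇒ 5;  out={3}∪out(5)={3,6}
  fail(15) 'dead': from fail(14)=5 chase 'd': 5→3→0 ⇒ 12;  out=∅∪out(12)=∅
  fail(20) 'bccb': from fail(19)=9 chase 'b': 9→8→0 ⇒ 17;  out=∅∪out(17)=∅
  fail(16) 'deada': from fail(15)=12 chase 'a': 12→0 ⇒ 3;  out={4}∪out(3)={4}
  fail(21) 'bccbb': from fail(20)=17 chase 'b': 17→0 ⇒ 17;  out={5}∪out(17)={5}

Text stream:
i=0 'e': node 0→1
i=1 'a': node 1→5  emit P6@[0:1]
i=2 'c': node 5→6  emit P1@[1:2]
i=3 'e': node 6→7  emit P2@[0:3]
i=4 'e': node 7→1 (fail-walked)
i=5 'a': node 1→5  emit P6@[4:5]
i=6 'a': node 5→3 (fail-walked)
i=7 'c': node 3→4  emit P1@[6:7]
i=8 'e': node 4→1 (fail-walked)
i=9 'a': node 1→5  emit P6@[8:9]
i=10 'c': node 5→6  emit P1@[9:10]
i=11 'e': node 6→7  emit P2@[8:11]
i=12 'e': node 7→1 (fail-walked)
i=13 'c': node 1→2  emit P0@[12:13]
i=14 'a': node 2→3 (fail-walked)
i=15 'c': node 3→4  emit P1@[14:15]
i=16 'e': node 4→1 (fail-walked)
i=17 'c': node 1→2  emit P0@[16:17]
i=18 'a': node 2→3 (fail-walked)
i=19 'c': node 3→4  emit P1@[18:19]
i=20 'd': node 4→12 (fail-walked)
i=21 'e': node 12→13
i=22 'a': node 13→14  emit P6@[21:22]
i=23 'd': node 14→15
i=24 'a': node 15→16  emit P4@[20:24]
i=25 'a': node 16→3 (fail-walked)
i=26 'a': node 3→3 (fail-walked)
i=27 'e': node 3→1 (fail-walked)
i=28 'a': node 1→5  emit P6@[27:28]
i=29 'c': node 5→6  emit P1@[28:29]
i=30 'c': node 6→9 (fail-walked)
i=31 'd': node 9→12 (fail-walked)
i=32 'b': node 12→17 (fail-walked)
i=33 'c': node 17→18

Matches: [[1,6],[2,1],[3,2],[5,6],[7,1],[9,6],[10,1],[11,2],[13,0],[15,1],[17,0],[19,1],[22,6],[24,4],[28,6],[29,1]]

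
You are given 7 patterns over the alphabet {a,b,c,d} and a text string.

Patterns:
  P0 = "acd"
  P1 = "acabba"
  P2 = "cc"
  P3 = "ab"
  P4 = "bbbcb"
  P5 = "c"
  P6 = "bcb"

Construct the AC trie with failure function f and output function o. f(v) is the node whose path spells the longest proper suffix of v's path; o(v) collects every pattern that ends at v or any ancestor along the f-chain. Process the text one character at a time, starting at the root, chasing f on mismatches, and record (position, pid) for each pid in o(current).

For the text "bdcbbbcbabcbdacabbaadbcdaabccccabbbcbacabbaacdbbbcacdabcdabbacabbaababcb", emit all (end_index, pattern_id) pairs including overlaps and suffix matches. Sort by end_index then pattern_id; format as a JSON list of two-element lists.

Construct AC machine:
Trie (insert patterns):
  n0 'ε': a→1 b→11 c→8
  n1 'a': b→10 c→2
  n2 'ac': a→4 d→3
  n3 'acd': ·  ←P0
  n4 'aca': b→5
  n5 'acab': b→6
  n6 'acabb': a→7
  n7 'acabba': ·  ←P1
  n8 'c': c→9  ←P5
  n9 'cc': ·  ←P2
  n10 'ab': ·  ←P3
  n11 'b': b→12 c→16
  n12 'bb': b→13
  n13 'bbb': c→14
  n14 'bbbc': b→15
  n15 'bbbcb': ·  ←P4
  n16 'bc': b→17
  n17 'bcb': ·  ←P6

Failure links (BFS by depth):
  fail(1) 'a': from fail(0)=0 chase 'a': 0 ⇒ 0;  out=∅∪out(0)=∅
  fail(8) 'c': from fail(0)=0 chase 'c': 0 ⇒ 0;  out={5}∪out(0)={5}
  fail(11) 'b': from fail(0)=0 chase 'b': 0 ⇒ 0;  out=∅∪out(0)=∅
  fail(2) 'ac': from fail(1)=0 chase 'c': 0 ⇒ 8;  out=∅∪out(8)={5}
  fail(9) 'cc': from fail(8)=0 chase 'c': 0 ⇒ 8;  out={2}∪out(8)={2,5}
  fail(10) 'ab': from fail(1)=0 chase 'b': 0 ⇒ 11;  out={3}∪out(11)={3}
  fail(12) 'bb': from fail(11)=0 chase 'b': 0 ⇒ 11;  out=∅∪out(11)=∅
  fail(16) 'bc': from fail(11)=0 chase 'c': 0 ⇒ 8;  out=∅∪out(8)={5}
  fail(3) 'acd': from fail(2)=8 chase 'd': 8→0 ⇒ 0;  out={0}∪out(0)={0}
  fail(4) 'aca': from fail(2)=8 chase 'a': 8→0 ⇒ 1;  out=∅∪out(1)=∅
  fail(13) 'bbb': from fail(12)=11 chase 'b': 11 ⇒ 12;  out=∅∪out(12)=∅
  fail(17) 'bcb': from fail(16)=8 chase 'b': 8→0 ⇒ 11;  out={6}∪out(11)={6}
  fail(5) 'acab': from fail(4)=1 chase 'b': 1 ⇒ 10;  out=∅∪out(10)={3}
  fail(14) 'bbbc': from fail(13)=12 chase 'c': 12→11 ⇒ 16;  out=∅∪out(16)={5}
  fail(6) 'acabb': from fail(5)=10 chase 'b': 10→11 ⇒ 12;  out=∅∪out(12)=∅
  fail(15) 'bbbcb': from fail(14)=16 chase 'b': 16 ⇒ 17;  out={4}∪out(17)={4,6}
  fail(7) 'acabba': from fail(6)=12 chase 'a': 12→11→0 ⇒ 1;  out={1}∪out(1)={1}

Run:
i=0 'b': node 0→11
i=1 'd': node 11→0 (via fail)
i=2 'c': node 0→8  emit P5@[2:2]
i=3 'b': node 8→11 (via fail)
i=4 'b': node 11→12
i=5 'b': node 12→13
i=6 'c': node 13→14  emit P5@[6:6]
i=7 'b': node 14→15  emit P4@[3:7],P6@[5:7]
i=8 'a': node 15→1 (via fail)
i=9 'b': node 1→10  emit P3@[8:9]
i=10 'c': node 10→16 (via fail)  emit P5@[10:10]
i=11 'b': node 16→17  emit P6@[9:11]
i=12 'd': node 17→0 (via fail)
i=13 'a': node 0→1
i=14 'c': node 1→2  emit P5@[14:14]
i=15 'a': node 2→4
i=16 'b': node 4→5  emit P3@[15:16]
i=17 'b': node 5→6
i=18 'a': node 6→7  emit P1@[13:18]
i=19 'a': node 7→1 (via fail)
i=20 'd': node 1→0 (via fail)
i=21 'b': node 0→11
i=22 'c': node 11→16  emit P5@[22:22]
i=23 'd': node 16→0 (via fail)
i=24 'a': node 0→1
i=25 'a': node 1→1 (via fail)
i=26 'b': node 1→10  emit P3@[25:26]
i=27 'c': node 10→16 (via fail)  emit P5@[27:27]
i=28 'c': node 16→9 (via fail)  emit P2@[27:28],P5@[28:28]
i=29 'c': node 9→9 (via fail)  emit P2@[28:29],P5@[29:29]
i=30 'c': node 9→9 (via fail)  emit P2@[29:30],P5@[30:30]
i=31 'a': node 9→1 (via fail)
i=32 'b': node 1→10  emit P3@[31:32]
i=33 'b': node 10→12 (via fail)
i=34 'b': node 12→13
i=35 'c': node 13→14  emit P5@[35:35]
i=36 'b': node 14→15  emit P4@[32:36],P6@[34:36]
i=37 'a': node 15→1 (via fail)
i=38 'c': node 1→2  emit P5@[38:38]
i=39 'a': node 2→4
i=40 'b': node 4→5  emit P3@[39:40]
i=41 'b': node 5→6
i=42 'a': node 6→7  emit P1@[37:42]
i=43 'a': node 7→1 (via fail)
i=44 'c': node 1→2  emit P5@[44:44]
i=45 'd': node 2→3  emit P0@[43:45]
i=46 'b': node 3→11 (via fail)
i=47 'b': node 11→12
i=48 'b': node 12→13
i=49 'c': node 13→14  emit P5@[49:49]
i=50 'a': node 14→1 (via fail)
i=51 'c': node 1→2  emit P5@[51:51]
i=52 'd': node 2→3  emit P0@[50:52]
i=53 'a': node 3→1 (via fail)
i=54 'b': node 1→10  emit P3@[53:54]
i=55 'c': node 10→16 (via fail)  emit P5@[55:55]
i=56 'd': node 16→0 (via fail)
i=57 'a': node 0→1
i=58 'b': node 1→10  emit P3@[57:58]
i=59 'b': node 10→12 (via fail)
i=60 'a': node 12→1 (via fail)
i=61 'c': node 1→2  emit P5@[61:61]
i=62 'a': node 2→4
i=63 'b': node 4→5  emit P3@[62:63]
i=64 'b': node 5→6
i=65 'a': node 6→7  emit P1@[60:65]
i=66 'a': node 7→1 (via fail)
i=67 'b': node 1→10  emit P3@[66:67]
i=68 'a': node 10→1 (via fail)
i=69 'b': node 1→10  emit P3@[68:69]
i=70 'c': node 10→16 (via fail)  emit P5@[70:70]
i=71 'b': node 16→17  emit P6@[69:71]

All matches (sorted): [[2,5],[6,5],[7,4],[7,6],[9,3],[10,5],[11,6],[14,5],[16,3],[18,1],[22,5],[26,3],[27,5],[28,2],[28,5],[29,2],[29,5],[30,2],[30,5],[32,3],[35,5],[36,4],[36,6],[38,5],[40,3],[42,1],[44,5],[45,0],[49,5],[51,5],[52,0],[54,3],[55,5],[58,3],[61,5],[63,3],[65,1],[67,3],[69,3],[70,5],[71,6]]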